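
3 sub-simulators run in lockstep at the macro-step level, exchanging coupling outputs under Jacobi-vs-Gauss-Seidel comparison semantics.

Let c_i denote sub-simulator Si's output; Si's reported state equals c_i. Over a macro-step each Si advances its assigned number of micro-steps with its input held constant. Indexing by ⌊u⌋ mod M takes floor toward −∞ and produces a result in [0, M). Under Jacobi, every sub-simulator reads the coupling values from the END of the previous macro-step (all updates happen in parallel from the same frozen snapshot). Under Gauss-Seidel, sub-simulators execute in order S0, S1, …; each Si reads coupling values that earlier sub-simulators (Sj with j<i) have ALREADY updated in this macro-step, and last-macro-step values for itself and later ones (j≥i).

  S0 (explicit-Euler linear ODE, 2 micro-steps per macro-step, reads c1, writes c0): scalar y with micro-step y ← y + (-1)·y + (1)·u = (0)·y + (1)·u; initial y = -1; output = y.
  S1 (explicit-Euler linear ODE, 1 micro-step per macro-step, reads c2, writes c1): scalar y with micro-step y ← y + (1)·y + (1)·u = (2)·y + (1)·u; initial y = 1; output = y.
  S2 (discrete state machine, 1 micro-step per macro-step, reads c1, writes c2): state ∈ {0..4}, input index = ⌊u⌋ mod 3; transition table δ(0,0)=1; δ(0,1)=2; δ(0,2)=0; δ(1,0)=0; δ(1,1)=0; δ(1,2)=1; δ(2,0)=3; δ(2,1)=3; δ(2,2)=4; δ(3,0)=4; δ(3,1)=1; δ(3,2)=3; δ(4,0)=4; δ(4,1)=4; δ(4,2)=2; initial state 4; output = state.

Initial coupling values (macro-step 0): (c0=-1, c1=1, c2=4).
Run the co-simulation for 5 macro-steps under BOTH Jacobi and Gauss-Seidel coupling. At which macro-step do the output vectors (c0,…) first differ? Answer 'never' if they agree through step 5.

first divergence at macro-step: never

[Jacobi] macro 1: S0 reads c1=1 → after 2×micro: 1; S1 reads c2=4 → after 1×micro: 6; S2 reads c1=1 → after 1×micro: 4 ⇒ (c0=1, c1=6, c2=4)
[Jacobi] macro 2: S0 reads c1=6 → after 2×micro: 6; S1 reads c2=4 → after 1×micro: 16; S2 reads c1=6 → after 1×micro: 4 ⇒ (c0=6, c1=16, c2=4)
[Jacobi] macro 3: S0 reads c1=16 → after 2×micro: 16; S1 reads c2=4 → after 1×micro: 36; S2 reads c1=16 → after 1×micro: 4 ⇒ (c0=16, c1=36, c2=4)
[Jacobi] macro 4: S0 reads c1=36 → after 2×micro: 36; S1 reads c2=4 → after 1×micro: 76; S2 reads c1=36 → after 1×micro: 4 ⇒ (c0=36, c1=76, c2=4)
[Jacobi] macro 5: S0 reads c1=76 → after 2×micro: 76; S1 reads c2=4 → after 1×micro: 156; S2 reads c1=76 → after 1×micro: 4 ⇒ (c0=76, c1=156, c2=4)
[Gauss-Seidel] macro 1: S0 reads c1=1 → after 2×micro: 1; S1 reads c2=4 → after 1×micro: 6; S2 reads c1=6 → after 1×micro: 4 ⇒ (c0=1, c1=6, c2=4)
[Gauss-Seidel] macro 2: S0 reads c1=6 → after 2×micro: 6; S1 reads c2=4 → after 1×micro: 16; S2 reads c1=16 → after 1×micro: 4 ⇒ (c0=6, c1=16, c2=4)
[Gauss-Seidel] macro 3: S0 reads c1=16 → after 2×micro: 16; S1 reads c2=4 → after 1×micro: 36; S2 reads c1=36 → after 1×micro: 4 ⇒ (c0=16, c1=36, c2=4)
[Gauss-Seidel] macro 4: S0 reads c1=36 → after 2×micro: 36; S1 reads c2=4 → after 1×micro: 76; S2 reads c1=76 → after 1×micro: 4 ⇒ (c0=36, c1=76, c2=4)
[Gauss-Seidel] macro 5: S0 reads c1=76 → after 2×micro: 76; S1 reads c2=4 → after 1×micro: 156; S2 reads c1=156 → after 1×micro: 4 ⇒ (c0=76, c1=156, c2=4)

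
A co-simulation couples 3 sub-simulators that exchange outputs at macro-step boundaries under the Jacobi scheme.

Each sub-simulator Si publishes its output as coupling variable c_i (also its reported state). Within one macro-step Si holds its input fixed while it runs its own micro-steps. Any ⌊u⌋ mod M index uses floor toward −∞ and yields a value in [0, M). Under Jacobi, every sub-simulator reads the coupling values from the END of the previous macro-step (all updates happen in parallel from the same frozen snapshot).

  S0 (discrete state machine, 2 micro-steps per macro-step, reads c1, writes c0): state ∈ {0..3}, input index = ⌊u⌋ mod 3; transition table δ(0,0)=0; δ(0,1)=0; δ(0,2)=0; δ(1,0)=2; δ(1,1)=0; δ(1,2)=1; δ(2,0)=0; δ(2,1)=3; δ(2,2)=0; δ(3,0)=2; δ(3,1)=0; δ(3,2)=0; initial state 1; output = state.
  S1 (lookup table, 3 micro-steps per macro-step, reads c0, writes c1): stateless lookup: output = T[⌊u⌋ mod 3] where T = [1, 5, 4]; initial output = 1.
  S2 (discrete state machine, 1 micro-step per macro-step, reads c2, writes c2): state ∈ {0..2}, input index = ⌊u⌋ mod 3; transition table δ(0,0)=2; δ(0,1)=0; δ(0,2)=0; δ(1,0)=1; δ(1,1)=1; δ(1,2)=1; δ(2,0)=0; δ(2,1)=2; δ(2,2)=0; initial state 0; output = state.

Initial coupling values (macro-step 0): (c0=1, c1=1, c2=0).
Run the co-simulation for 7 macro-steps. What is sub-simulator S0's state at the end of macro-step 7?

S0 state at macro-step 7 = 0

macro 1: S0 reads c1=1 → after 2×micro: 0; S1 reads c0=1 → after 3×micro: 5; S2 reads c2=0 → after 1×micro: 2 ⇒ (c0=0, c1=5, c2=2)
macro 2: S0 reads c1=5 → after 2×micro: 0; S1 reads c0=0 → after 3×micro: 1; S2 reads c2=2 → after 1×micro: 0 ⇒ (c0=0, c1=1, c2=0)
macro 3: S0 reads c1=1 → after 2×micro: 0; S1 reads c0=0 → after 3×micro: 1; S2 reads c2=0 → after 1×micro: 2 ⇒ (c0=0, c1=1, c2=2)
macro 4: S0 reads c1=1 → after 2×micro: 0; S1 reads c0=0 → after 3×micro: 1; S2 reads c2=2 → after 1×micro: 0 ⇒ (c0=0, c1=1, c2=0)
macro 5: S0 reads c1=1 → after 2×micro: 0; S1 reads c0=0 → after 3×micro: 1; S2 reads c2=0 → after 1×micro: 2 ⇒ (c0=0, c1=1, c2=2)
macro 6: S0 reads c1=1 → after 2×micro: 0; S1 reads c0=0 → after 3×micro: 1; S2 reads c2=2 → after 1×micro: 0 ⇒ (c0=0, c1=1, c2=0)
macro 7: S0 reads c1=1 → after 2×micro: 0; S1 reads c0=0 → after 3×micro: 1; S2 reads c2=0 → after 1×micro: 2 ⇒ (c0=0, c1=1, c2=2)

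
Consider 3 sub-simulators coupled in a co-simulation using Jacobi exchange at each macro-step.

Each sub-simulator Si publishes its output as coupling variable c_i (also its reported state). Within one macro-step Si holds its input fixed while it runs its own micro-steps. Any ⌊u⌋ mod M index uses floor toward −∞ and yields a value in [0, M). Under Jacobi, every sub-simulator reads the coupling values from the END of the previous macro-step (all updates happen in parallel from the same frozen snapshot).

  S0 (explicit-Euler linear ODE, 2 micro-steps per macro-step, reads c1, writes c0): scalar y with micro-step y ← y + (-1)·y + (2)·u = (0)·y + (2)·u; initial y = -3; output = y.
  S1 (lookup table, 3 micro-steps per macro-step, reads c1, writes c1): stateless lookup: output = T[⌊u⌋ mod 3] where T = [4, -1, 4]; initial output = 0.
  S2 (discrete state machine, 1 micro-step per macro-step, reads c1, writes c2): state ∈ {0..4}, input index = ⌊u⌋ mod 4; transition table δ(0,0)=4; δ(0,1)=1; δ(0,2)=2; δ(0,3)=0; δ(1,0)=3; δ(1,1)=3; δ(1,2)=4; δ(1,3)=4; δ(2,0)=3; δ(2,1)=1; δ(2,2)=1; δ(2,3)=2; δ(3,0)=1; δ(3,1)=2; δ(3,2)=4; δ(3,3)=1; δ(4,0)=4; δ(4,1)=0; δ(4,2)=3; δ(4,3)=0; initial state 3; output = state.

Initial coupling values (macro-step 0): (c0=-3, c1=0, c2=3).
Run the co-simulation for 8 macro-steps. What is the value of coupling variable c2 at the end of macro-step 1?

c2 at macro-step 1 = 1

macro 1: S0 reads c1=0 → after 2×micro: 0; S1 reads c1=0 → after 3×micro: 4; S2 reads c1=0 → after 1×micro: 1 ⇒ (c0=0, c1=4, c2=1)
macro 2: S0 reads c1=4 → after 2×micro: 8; S1 reads c1=4 → after 3×micro: -1; S2 reads c1=4 → after 1×micro: 3 ⇒ (c0=8, c1=-1, c2=3)
macro 3: S0 reads c1=-1 → after 2×micro: -2; S1 reads c1=-1 → after 3×micro: 4; S2 reads c1=-1 → after 1×micro: 1 ⇒ (c0=-2, c1=4, c2=1)
macro 4: S0 reads c1=4 → after 2×micro: 8; S1 reads c1=4 → after 3×micro: -1; S2 reads c1=4 → after 1×micro: 3 ⇒ (c0=8, c1=-1, c2=3)
macro 5: S0 reads c1=-1 → after 2×micro: -2; S1 reads c1=-1 → after 3×micro: 4; S2 reads c1=-1 → after 1×micro: 1 ⇒ (c0=-2, c1=4, c2=1)
macro 6: S0 reads c1=4 → after 2×micro: 8; S1 reads c1=4 → after 3×micro: -1; S2 reads c1=4 → after 1×micro: 3 ⇒ (c0=8, c1=-1, c2=3)
macro 7: S0 reads c1=-1 → after 2×micro: -2; S1 reads c1=-1 → after 3×micro: 4; S2 reads c1=-1 → after 1×micro: 1 ⇒ (c0=-2, c1=4, c2=1)
macro 8: S0 reads c1=4 → after 2×micro: 8; S1 reads c1=4 → after 3×micro: -1; S2 reads c1=4 → after 1×micro: 3 ⇒ (c0=8, c1=-1, c2=3)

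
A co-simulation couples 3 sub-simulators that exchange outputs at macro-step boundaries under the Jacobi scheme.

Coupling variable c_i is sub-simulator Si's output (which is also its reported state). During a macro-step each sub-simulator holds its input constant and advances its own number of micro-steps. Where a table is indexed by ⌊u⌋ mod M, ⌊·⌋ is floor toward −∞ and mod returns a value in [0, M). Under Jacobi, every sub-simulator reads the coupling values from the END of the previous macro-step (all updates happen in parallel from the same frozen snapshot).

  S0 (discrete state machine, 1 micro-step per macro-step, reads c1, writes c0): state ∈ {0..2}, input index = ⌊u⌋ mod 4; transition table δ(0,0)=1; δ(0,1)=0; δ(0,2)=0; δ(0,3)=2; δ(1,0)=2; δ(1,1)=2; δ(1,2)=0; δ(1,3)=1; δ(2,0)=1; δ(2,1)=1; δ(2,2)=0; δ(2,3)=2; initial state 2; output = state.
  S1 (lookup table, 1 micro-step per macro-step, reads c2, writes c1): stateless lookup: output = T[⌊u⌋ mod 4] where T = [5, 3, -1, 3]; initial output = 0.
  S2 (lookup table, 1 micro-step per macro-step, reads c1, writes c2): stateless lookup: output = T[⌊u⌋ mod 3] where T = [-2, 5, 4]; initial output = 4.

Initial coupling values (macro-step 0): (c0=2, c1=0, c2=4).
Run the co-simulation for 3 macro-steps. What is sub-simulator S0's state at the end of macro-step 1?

macro 1: S0 reads c1=0 → after 1×micro: 1; S1 reads c2=4 → after 1×micro: 5; S2 reads c1=0 → after 1×micro: -2 ⇒ (c0=1, c1=5, c2=-2)
macro 2: S0 reads c1=5 → after 1×micro: 2; S1 reads c2=-2 → after 1×micro: -1; S2 reads c1=5 → after 1×micro: 4 ⇒ (c0=2, c1=-1, c2=4)
macro 3: S0 reads c1=-1 → after 1×micro: 2; S1 reads c2=4 → after 1×micro: 5; S2 reads c1=-1 → after 1×micro: 4 ⇒ (c0=2, c1=5, c2=4)

S0 state at macro-step 1 = 1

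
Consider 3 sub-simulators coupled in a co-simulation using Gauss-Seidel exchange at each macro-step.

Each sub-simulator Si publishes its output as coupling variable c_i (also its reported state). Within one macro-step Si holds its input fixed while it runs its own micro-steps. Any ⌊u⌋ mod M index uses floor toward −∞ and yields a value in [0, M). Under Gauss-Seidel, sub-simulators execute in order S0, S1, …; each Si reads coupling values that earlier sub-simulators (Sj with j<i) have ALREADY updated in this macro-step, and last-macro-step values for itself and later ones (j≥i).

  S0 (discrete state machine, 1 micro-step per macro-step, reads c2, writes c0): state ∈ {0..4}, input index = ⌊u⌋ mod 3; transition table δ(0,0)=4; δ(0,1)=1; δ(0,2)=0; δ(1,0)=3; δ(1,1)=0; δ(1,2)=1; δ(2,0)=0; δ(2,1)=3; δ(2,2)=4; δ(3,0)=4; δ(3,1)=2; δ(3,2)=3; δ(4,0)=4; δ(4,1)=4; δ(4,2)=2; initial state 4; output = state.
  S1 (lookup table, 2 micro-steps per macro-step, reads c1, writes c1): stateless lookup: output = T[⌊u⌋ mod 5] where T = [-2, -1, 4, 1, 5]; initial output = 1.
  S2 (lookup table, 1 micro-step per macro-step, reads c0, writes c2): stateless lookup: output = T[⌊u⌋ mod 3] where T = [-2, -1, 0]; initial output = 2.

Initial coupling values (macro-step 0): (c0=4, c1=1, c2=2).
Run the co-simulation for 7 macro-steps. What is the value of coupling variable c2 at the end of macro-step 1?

c2 at macro-step 1 = 0

macro 1: S0 reads c2=2 → after 1×micro: 2; S1 reads c1=1 → after 2×micro: -1; S2 reads c0=2 → after 1×micro: 0 ⇒ (c0=2, c1=-1, c2=0)
macro 2: S0 reads c2=0 → after 1×micro: 0; S1 reads c1=-1 → after 2×micro: 5; S2 reads c0=0 → after 1×micro: -2 ⇒ (c0=0, c1=5, c2=-2)
macro 3: S0 reads c2=-2 → after 1×micro: 1; S1 reads c1=5 → after 2×micro: -2; S2 reads c0=1 → after 1×micro: -1 ⇒ (c0=1, c1=-2, c2=-1)
macro 4: S0 reads c2=-1 → after 1×micro: 1; S1 reads c1=-2 → after 2×micro: 1; S2 reads c0=1 → after 1×micro: -1 ⇒ (c0=1, c1=1, c2=-1)
macro 5: S0 reads c2=-1 → after 1×micro: 1; S1 reads c1=1 → after 2×micro: -1; S2 reads c0=1 → after 1×micro: -1 ⇒ (c0=1, c1=-1, c2=-1)
macro 6: S0 reads c2=-1 → after 1×micro: 1; S1 reads c1=-1 → after 2×micro: 5; S2 reads c0=1 → after 1×micro: -1 ⇒ (c0=1, c1=5, c2=-1)
macro 7: S0 reads c2=-1 → after 1×micro: 1; S1 reads c1=5 → after 2×micro: -2; S2 reads c0=1 → after 1×micro: -1 ⇒ (c0=1, c1=-2, c2=-1)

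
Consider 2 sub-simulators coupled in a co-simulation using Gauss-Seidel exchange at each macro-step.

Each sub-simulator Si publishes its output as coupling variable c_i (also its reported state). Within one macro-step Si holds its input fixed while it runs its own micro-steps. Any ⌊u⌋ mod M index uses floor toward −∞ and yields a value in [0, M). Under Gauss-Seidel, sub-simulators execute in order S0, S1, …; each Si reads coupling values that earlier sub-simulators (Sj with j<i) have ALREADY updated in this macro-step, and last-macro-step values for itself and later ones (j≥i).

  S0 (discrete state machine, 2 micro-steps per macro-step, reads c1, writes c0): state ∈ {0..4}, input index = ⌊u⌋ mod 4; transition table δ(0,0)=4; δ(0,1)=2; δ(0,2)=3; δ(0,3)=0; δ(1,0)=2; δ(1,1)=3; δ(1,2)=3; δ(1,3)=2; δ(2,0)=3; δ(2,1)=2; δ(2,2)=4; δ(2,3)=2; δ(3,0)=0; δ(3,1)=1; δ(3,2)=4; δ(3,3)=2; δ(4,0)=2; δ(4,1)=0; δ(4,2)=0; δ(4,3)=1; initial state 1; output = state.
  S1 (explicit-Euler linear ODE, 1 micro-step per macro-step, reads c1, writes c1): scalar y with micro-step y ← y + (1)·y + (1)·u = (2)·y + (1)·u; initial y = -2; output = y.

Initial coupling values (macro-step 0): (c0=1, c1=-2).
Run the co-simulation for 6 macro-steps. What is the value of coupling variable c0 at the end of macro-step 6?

macro 1: S0 reads c1=-2 → after 2×micro: 4; S1 reads c1=-2 → after 1×micro: -6 ⇒ (c0=4, c1=-6)
macro 2: S0 reads c1=-6 → after 2×micro: 3; S1 reads c1=-6 → after 1×micro: -18 ⇒ (c0=3, c1=-18)
macro 3: S0 reads c1=-18 → after 2×micro: 0; S1 reads c1=-18 → after 1×micro: -54 ⇒ (c0=0, c1=-54)
macro 4: S0 reads c1=-54 → after 2×micro: 4; S1 reads c1=-54 → after 1×micro: -162 ⇒ (c0=4, c1=-162)
macro 5: S0 reads c1=-162 → after 2×micro: 3; S1 reads c1=-162 → after 1×micro: -486 ⇒ (c0=3, c1=-486)
macro 6: S0 reads c1=-486 → after 2×micro: 0; S1 reads c1=-486 → after 1×micro: -1458 ⇒ (c0=0, c1=-1458)

c0 at macro-step 6 = 0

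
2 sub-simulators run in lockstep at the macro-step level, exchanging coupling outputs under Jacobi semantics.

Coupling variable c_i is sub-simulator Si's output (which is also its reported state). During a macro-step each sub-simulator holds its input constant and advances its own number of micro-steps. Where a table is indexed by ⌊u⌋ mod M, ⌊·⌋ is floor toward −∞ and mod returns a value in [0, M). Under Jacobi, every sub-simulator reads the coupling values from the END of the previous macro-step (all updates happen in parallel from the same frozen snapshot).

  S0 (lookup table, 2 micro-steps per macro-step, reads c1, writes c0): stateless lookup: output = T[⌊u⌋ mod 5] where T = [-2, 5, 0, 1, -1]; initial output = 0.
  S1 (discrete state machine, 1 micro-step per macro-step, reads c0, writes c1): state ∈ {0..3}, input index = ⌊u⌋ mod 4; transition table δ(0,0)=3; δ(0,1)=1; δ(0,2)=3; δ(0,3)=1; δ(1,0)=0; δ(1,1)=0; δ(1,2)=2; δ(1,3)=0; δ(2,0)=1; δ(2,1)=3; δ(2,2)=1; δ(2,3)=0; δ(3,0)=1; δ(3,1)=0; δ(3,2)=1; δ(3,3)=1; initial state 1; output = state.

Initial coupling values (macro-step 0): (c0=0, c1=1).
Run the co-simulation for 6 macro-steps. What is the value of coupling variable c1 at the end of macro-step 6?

macro 1: S0 reads c1=1 → after 2×micro: 5; S1 reads c0=0 → after 1×micro: 0 ⇒ (c0=5, c1=0)
macro 2: S0 reads c1=0 → after 2×micro: -2; S1 reads c0=5 → after 1×micro: 1 ⇒ (c0=-2, c1=1)
macro 3: S0 reads c1=1 → after 2×micro: 5; S1 reads c0=-2 → after 1×micro: 2 ⇒ (c0=5, c1=2)
macro 4: S0 reads c1=2 → after 2×micro: 0; S1 reads c0=5 → after 1×micro: 3 ⇒ (c0=0, c1=3)
macro 5: S0 reads c1=3 → after 2×micro: 1; S1 reads c0=0 → after 1×micro: 1 ⇒ (c0=1, c1=1)
macro 6: S0 reads c1=1 → after 2×micro: 5; S1 reads c0=1 → after 1×micro: 0 ⇒ (c0=5, c1=0)

c1 at macro-step 6 = 0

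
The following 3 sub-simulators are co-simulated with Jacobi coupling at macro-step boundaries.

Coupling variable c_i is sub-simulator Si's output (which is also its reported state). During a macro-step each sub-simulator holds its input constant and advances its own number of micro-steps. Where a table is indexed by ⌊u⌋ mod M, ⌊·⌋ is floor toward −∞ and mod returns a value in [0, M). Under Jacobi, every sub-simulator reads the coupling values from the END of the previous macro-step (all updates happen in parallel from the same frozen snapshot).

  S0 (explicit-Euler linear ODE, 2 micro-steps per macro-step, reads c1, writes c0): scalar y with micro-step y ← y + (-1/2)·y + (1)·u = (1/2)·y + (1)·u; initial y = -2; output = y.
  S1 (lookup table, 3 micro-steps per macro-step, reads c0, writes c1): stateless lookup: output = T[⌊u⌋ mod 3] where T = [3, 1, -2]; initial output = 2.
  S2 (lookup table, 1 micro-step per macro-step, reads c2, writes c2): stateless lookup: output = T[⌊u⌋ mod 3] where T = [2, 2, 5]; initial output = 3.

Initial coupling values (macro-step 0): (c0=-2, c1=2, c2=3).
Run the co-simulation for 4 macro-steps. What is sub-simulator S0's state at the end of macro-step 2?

macro 1: S0 reads c1=2 → after 2×micro: 5/2; S1 reads c0=-2 → after 3×micro: 1; S2 reads c2=3 → after 1×micro: 2 ⇒ (c0=5/2, c1=1, c2=2)
macro 2: S0 reads c1=1 → after 2×micro: 17/8; S1 reads c0=5/2 → after 3×micro: -2; S2 reads c2=2 → after 1×micro: 5 ⇒ (c0=17/8, c1=-2, c2=5)
macro 3: S0 reads c1=-2 → after 2×micro: -79/32; S1 reads c0=17/8 → after 3×micro: -2; S2 reads c2=5 → after 1×micro: 5 ⇒ (c0=-79/32, c1=-2, c2=5)
macro 4: S0 reads c1=-2 → after 2×micro: -463/128; S1 reads c0=-79/32 → after 3×micro: 3; S2 reads c2=5 → after 1×micro: 5 ⇒ (c0=-463/128, c1=3, c2=5)

S0 state at macro-step 2 = 17/8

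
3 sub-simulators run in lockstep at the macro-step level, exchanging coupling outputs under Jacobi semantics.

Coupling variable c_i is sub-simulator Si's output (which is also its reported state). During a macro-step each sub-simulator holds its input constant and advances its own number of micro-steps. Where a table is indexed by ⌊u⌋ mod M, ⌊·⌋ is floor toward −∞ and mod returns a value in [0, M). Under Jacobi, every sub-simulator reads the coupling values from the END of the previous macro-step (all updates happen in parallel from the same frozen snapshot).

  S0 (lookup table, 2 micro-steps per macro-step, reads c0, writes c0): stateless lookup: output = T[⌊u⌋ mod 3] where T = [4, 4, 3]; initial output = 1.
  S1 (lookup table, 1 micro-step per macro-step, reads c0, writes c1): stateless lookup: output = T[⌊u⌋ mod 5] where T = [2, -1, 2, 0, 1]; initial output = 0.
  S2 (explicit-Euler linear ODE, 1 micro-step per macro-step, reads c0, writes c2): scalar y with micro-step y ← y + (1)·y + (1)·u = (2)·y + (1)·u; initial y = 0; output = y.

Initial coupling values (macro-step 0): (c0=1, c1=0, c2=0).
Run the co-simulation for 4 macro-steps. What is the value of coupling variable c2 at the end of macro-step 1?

c2 at macro-step 1 = 1

macro 1: S0 reads c0=1 → after 2×micro: 4; S1 reads c0=1 → after 1×micro: -1; S2 reads c0=1 → after 1×micro: 1 ⇒ (c0=4, c1=-1, c2=1)
macro 2: S0 reads c0=4 → after 2×micro: 4; S1 reads c0=4 → after 1×micro: 1; S2 reads c0=4 → after 1×micro: 6 ⇒ (c0=4, c1=1, c2=6)
macro 3: S0 reads c0=4 → after 2×micro: 4; S1 reads c0=4 → after 1×micro: 1; S2 reads c0=4 → after 1×micro: 16 ⇒ (c0=4, c1=1, c2=16)
macro 4: S0 reads c0=4 → after 2×micro: 4; S1 reads c0=4 → after 1×micro: 1; S2 reads c0=4 → after 1×micro: 36 ⇒ (c0=4, c1=1, c2=36)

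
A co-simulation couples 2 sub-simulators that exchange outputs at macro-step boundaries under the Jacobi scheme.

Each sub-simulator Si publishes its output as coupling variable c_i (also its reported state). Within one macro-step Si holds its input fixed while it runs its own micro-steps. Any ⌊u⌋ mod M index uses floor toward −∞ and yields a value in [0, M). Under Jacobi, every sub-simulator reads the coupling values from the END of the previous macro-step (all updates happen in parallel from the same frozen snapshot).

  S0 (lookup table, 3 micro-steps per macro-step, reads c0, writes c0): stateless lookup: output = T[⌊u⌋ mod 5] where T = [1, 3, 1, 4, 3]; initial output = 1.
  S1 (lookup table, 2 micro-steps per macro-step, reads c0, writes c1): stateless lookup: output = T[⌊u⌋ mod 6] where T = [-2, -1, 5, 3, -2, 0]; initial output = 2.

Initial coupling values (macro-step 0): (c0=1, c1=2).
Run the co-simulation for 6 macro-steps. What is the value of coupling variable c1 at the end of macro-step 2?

macro 1: S0 reads c0=1 → after 3×micro: 3; S1 reads c0=1 → after 2×micro: -1 ⇒ (c0=3, c1=-1)
macro 2: S0 reads c0=3 → after 3×micro: 4; S1 reads c0=3 → after 2×micro: 3 ⇒ (c0=4, c1=3)
macro 3: S0 reads c0=4 → after 3×micro: 3; S1 reads c0=4 → after 2×micro: -2 ⇒ (c0=3, c1=-2)
macro 4: S0 reads c0=3 → after 3×micro: 4; S1 reads c0=3 → after 2×micro: 3 ⇒ (c0=4, c1=3)
macro 5: S0 reads c0=4 → after 3×micro: 3; S1 reads c0=4 → after 2×micro: -2 ⇒ (c0=3, c1=-2)
macro 6: S0 reads c0=3 → after 3×micro: 4; S1 reads c0=3 → after 2×micro: 3 ⇒ (c0=4, c1=3)

c1 at macro-step 2 = 3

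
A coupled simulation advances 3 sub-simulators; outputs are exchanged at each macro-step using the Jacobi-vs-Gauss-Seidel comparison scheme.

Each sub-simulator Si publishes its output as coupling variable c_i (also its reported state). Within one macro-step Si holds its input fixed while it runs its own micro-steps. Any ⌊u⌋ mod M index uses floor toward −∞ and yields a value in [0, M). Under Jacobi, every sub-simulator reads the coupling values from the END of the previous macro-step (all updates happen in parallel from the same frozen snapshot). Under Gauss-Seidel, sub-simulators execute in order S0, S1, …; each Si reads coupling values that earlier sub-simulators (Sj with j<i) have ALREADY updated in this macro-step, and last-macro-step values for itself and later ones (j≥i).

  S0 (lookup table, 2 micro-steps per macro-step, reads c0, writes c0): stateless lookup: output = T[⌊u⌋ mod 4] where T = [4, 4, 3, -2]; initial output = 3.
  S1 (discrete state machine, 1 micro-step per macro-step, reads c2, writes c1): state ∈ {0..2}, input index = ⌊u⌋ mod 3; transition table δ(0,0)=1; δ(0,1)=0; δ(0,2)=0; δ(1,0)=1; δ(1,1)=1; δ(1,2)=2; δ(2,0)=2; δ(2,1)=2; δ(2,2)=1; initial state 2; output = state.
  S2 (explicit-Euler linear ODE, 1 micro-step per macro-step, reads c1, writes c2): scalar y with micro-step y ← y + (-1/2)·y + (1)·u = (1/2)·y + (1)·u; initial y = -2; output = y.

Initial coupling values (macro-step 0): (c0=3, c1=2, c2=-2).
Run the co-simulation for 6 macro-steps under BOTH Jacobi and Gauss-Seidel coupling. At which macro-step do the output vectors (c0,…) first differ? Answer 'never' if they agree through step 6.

[Jacobi] macro 1: S0 reads c0=3 → after 2×micro: -2; S1 reads c2=-2 → after 1×micro: 2; S2 reads c1=2 → after 1×micro: 1 ⇒ (c0=-2, c1=2, c2=1)
[Jacobi] macro 2: S0 reads c0=-2 → after 2×micro: 3; S1 reads c2=1 → after 1×micro: 2; S2 reads c1=2 → after 1×micro: 5/2 ⇒ (c0=3, c1=2, c2=5/2)
[Jacobi] macro 3: S0 reads c0=3 → after 2×micro: -2; S1 reads c2=5/2 → after 1×micro: 1; S2 reads c1=2 → after 1×micro: 13/4 ⇒ (c0=-2, c1=1, c2=13/4)
[Jacobi] macro 4: S0 reads c0=-2 → after 2×micro: 3; S1 reads c2=13/4 → after 1×micro: 1; S2 reads c1=1 → after 1×micro: 21/8 ⇒ (c0=3, c1=1, c2=21/8)
[Jacobi] macro 5: S0 reads c0=3 → after 2×micro: -2; S1 reads c2=21/8 → after 1×micro: 2; S2 reads c1=1 → after 1×micro: 37/16 ⇒ (c0=-2, c1=2, c2=37/16)
[Jacobi] macro 6: S0 reads c0=-2 → after 2×micro: 3; S1 reads c2=37/16 → after 1×micro: 1; S2 reads c1=2 → after 1×micro: 101/32 ⇒ (c0=3, c1=1, c2=101/32)
[Gauss-Seidel] macro 1: S0 reads c0=3 → after 2×micro: -2; S1 reads c2=-2 → after 1×micro: 2; S2 reads c1=2 → after 1×micro: 1 ⇒ (c0=-2, c1=2, c2=1)
[Gauss-Seidel] macro 2: S0 reads c0=-2 → after 2×micro: 3; S1 reads c2=1 → after 1×micro: 2; S2 reads c1=2 → after 1×micro: 5/2 ⇒ (c0=3, c1=2, c2=5/2)
[Gauss-Seidel] macro 3: S0 reads c0=3 → after 2×micro: -2; S1 reads c2=5/2 → after 1×micro: 1; S2 reads c1=1 → after 1×micro: 9/4 ⇒ (c0=-2, c1=1, c2=9/4)
[Gauss-Seidel] macro 4: S0 reads c0=-2 → after 2×micro: 3; S1 reads c2=9/4 → after 1×micro: 2; S2 reads c1=2 → after 1×micro: 25/8 ⇒ (c0=3, c1=2, c2=25/8)
[Gauss-Seidel] macro 5: S0 reads c0=3 → after 2×micro: -2; S1 reads c2=25/8 → after 1×micro: 2; S2 reads c1=2 → after 1×micro: 57/16 ⇒ (c0=-2, c1=2, c2=57/16)
[Gauss-Seidel] macro 6: S0 reads c0=-2 → after 2×micro: 3; S1 reads c2=57/16 → after 1×micro: 2; S2 reads c1=2 → after 1×micro: 121/32 ⇒ (c0=3, c1=2, c2=121/32)

first divergence at macro-step: 3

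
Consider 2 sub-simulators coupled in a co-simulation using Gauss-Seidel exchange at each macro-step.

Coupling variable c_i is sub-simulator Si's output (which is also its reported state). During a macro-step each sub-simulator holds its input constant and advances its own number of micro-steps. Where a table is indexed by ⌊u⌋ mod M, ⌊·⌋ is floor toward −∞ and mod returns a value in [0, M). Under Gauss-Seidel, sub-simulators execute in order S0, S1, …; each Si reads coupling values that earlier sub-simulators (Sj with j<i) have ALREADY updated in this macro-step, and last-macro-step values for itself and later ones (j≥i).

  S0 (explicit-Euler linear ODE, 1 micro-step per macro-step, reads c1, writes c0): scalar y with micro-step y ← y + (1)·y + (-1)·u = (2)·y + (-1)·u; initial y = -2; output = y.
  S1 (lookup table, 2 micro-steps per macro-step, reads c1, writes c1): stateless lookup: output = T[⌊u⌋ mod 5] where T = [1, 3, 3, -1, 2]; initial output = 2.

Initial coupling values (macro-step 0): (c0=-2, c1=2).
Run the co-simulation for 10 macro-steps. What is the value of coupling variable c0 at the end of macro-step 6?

macro 1: S0 reads c1=2 → after 1×micro: -6; S1 reads c1=2 → after 2×micro: 3 ⇒ (c0=-6, c1=3)
macro 2: S0 reads c1=3 → after 1×micro: -15; S1 reads c1=3 → after 2×micro: -1 ⇒ (c0=-15, c1=-1)
macro 3: S0 reads c1=-1 → after 1×micro: -29; S1 reads c1=-1 → after 2×micro: 2 ⇒ (c0=-29, c1=2)
macro 4: S0 reads c1=2 → after 1×micro: -60; S1 reads c1=2 → after 2×micro: 3 ⇒ (c0=-60, c1=3)
macro 5: S0 reads c1=3 → after 1×micro: -123; S1 reads c1=3 → after 2×micro: -1 ⇒ (c0=-123, c1=-1)
macro 6: S0 reads c1=-1 → after 1×micro: -245; S1 reads c1=-1 → after 2×micro: 2 ⇒ (c0=-245, c1=2)
macro 7: S0 reads c1=2 → after 1×micro: -492; S1 reads c1=2 → after 2×micro: 3 ⇒ (c0=-492, c1=3)
macro 8: S0 reads c1=3 → after 1×micro: -987; S1 reads c1=3 → after 2×micro: -1 ⇒ (c0=-987, c1=-1)
macro 9: S0 reads c1=-1 → after 1×micro: -1973; S1 reads c1=-1 → after 2×micro: 2 ⇒ (c0=-1973, c1=2)
macro 10: S0 reads c1=2 → after 1×micro: -3948; S1 reads c1=2 → after 2×micro: 3 ⇒ (c0=-3948, c1=3)

c0 at macro-step 6 = -245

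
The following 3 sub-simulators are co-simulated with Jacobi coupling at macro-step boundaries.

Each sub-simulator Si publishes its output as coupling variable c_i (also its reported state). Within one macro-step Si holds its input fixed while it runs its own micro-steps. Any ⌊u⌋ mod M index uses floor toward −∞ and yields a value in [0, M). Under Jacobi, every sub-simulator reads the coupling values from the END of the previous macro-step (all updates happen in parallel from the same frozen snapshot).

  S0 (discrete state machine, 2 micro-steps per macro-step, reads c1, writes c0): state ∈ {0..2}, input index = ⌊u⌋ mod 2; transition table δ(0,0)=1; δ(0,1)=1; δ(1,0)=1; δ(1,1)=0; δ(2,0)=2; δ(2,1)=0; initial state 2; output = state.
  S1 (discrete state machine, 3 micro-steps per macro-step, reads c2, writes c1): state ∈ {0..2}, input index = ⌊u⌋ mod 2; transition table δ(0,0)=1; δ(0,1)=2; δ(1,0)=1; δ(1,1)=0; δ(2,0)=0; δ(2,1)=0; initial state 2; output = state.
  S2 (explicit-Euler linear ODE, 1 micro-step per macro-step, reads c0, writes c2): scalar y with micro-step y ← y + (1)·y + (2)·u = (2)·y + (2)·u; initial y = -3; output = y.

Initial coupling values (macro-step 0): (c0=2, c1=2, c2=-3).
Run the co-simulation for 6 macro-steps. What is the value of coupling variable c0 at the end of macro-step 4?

c0 at macro-step 4 = 1

macro 1: S0 reads c1=2 → after 2×micro: 2; S1 reads c2=-3 → after 3×micro: 0; S2 reads c0=2 → after 1×micro: -2 ⇒ (c0=2, c1=0, c2=-2)
macro 2: S0 reads c1=0 → after 2×micro: 2; S1 reads c2=-2 → after 3×micro: 1; S2 reads c0=2 → after 1×micro: 0 ⇒ (c0=2, c1=1, c2=0)
macro 3: S0 reads c1=1 → after 2×micro: 1; S1 reads c2=0 → after 3×micro: 1; S2 reads c0=2 → after 1×micro: 4 ⇒ (c0=1, c1=1, c2=4)
macro 4: S0 reads c1=1 → after 2×micro: 1; S1 reads c2=4 → after 3×micro: 1; S2 reads c0=1 → after 1×micro: 10 ⇒ (c0=1, c1=1, c2=10)
macro 5: S0 reads c1=1 → after 2×micro: 1; S1 reads c2=10 → after 3×micro: 1; S2 reads c0=1 → after 1×micro: 22 ⇒ (c0=1, c1=1, c2=22)
macro 6: S0 reads c1=1 → after 2×micro: 1; S1 reads c2=22 → after 3×micro: 1; S2 reads c0=1 → after 1×micro: 46 ⇒ (c0=1, c1=1, c2=46)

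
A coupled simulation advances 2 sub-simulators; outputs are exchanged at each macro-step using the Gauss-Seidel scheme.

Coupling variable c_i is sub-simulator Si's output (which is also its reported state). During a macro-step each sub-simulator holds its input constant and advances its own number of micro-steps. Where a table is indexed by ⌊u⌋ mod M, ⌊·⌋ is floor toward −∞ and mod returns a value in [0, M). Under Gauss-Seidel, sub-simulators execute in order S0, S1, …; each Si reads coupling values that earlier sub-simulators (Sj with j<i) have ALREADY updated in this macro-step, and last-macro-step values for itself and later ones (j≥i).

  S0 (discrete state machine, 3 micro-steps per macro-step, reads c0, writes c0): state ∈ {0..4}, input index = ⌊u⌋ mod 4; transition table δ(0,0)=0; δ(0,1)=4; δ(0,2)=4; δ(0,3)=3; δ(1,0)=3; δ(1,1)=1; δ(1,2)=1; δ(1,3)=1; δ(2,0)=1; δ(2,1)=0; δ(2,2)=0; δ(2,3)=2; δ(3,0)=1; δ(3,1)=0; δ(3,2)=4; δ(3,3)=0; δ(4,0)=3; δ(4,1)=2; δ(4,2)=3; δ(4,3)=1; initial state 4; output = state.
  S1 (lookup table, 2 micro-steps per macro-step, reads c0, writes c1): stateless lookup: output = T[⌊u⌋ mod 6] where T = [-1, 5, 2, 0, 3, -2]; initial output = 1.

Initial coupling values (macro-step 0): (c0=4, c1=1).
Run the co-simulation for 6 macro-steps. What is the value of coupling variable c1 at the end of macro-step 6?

c1 at macro-step 6 = -1

macro 1: S0 reads c0=4 → after 3×micro: 3; S1 reads c0=3 → after 2×micro: 0 ⇒ (c0=3, c1=0)
macro 2: S0 reads c0=3 → after 3×micro: 0; S1 reads c0=0 → after 2×micro: -1 ⇒ (c0=0, c1=-1)
macro 3: S0 reads c0=0 → after 3×micro: 0; S1 reads c0=0 → after 2×micro: -1 ⇒ (c0=0, c1=-1)
macro 4: S0 reads c0=0 → after 3×micro: 0; S1 reads c0=0 → after 2×micro: -1 ⇒ (c0=0, c1=-1)
macro 5: S0 reads c0=0 → after 3×micro: 0; S1 reads c0=0 → after 2×micro: -1 ⇒ (c0=0, c1=-1)
macro 6: S0 reads c0=0 → after 3×micro: 0; S1 reads c0=0 → after 2×micro: -1 ⇒ (c0=0, c1=-1)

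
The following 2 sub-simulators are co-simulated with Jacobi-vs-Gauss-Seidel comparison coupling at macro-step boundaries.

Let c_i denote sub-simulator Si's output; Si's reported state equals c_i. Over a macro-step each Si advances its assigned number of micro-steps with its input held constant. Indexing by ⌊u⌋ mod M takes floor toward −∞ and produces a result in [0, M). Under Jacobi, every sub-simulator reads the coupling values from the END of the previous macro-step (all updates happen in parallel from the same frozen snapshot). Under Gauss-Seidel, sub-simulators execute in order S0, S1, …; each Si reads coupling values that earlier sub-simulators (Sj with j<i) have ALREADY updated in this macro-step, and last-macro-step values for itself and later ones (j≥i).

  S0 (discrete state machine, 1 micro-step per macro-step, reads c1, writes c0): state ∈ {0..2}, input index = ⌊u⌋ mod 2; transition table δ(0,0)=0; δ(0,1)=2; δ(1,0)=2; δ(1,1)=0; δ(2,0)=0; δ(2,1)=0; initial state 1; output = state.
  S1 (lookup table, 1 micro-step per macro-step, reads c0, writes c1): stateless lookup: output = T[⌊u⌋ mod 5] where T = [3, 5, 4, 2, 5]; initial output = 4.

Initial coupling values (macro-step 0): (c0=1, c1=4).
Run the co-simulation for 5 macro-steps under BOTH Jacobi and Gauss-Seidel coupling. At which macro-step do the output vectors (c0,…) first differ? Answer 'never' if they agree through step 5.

first divergence at macro-step: 1

[Jacobi] macro 1: S0 reads c1=4 → after 1×micro: 2; S1 reads c0=1 → after 1×micro: 5 ⇒ (c0=2, c1=5)
[Jacobi] macro 2: S0 reads c1=5 → after 1×micro: 0; S1 reads c0=2 → after 1×micro: 4 ⇒ (c0=0, c1=4)
[Jacobi] macro 3: S0 reads c1=4 → after 1×micro: 0; S1 reads c0=0 → after 1×micro: 3 ⇒ (c0=0, c1=3)
[Jacobi] macro 4: S0 reads c1=3 → after 1×micro: 2; S1 reads c0=0 → after 1×micro: 3 ⇒ (c0=2, c1=3)
[Jacobi] macro 5: S0 reads c1=3 → after 1×micro: 0; S1 reads c0=2 → after 1×micro: 4 ⇒ (c0=0, c1=4)
[Gauss-Seidel] macro 1: S0 reads c1=4 → after 1×micro: 2; S1 reads c0=2 → after 1×micro: 4 ⇒ (c0=2, c1=4)
[Gauss-Seidel] macro 2: S0 reads c1=4 → after 1×micro: 0; S1 reads c0=0 → after 1×micro: 3 ⇒ (c0=0, c1=3)
[Gauss-Seidel] macro 3: S0 reads c1=3 → after 1×micro: 2; S1 reads c0=2 → after 1×micro: 4 ⇒ (c0=2, c1=4)
[Gauss-Seidel] macro 4: S0 reads c1=4 → after 1×micro: 0; S1 reads c0=0 → after 1×micro: 3 ⇒ (c0=0, c1=3)
[Gauss-Seidel] macro 5: S0 reads c1=3 → after 1×micro: 2; S1 reads c0=2 → after 1×micro: 4 ⇒ (c0=2, c1=4)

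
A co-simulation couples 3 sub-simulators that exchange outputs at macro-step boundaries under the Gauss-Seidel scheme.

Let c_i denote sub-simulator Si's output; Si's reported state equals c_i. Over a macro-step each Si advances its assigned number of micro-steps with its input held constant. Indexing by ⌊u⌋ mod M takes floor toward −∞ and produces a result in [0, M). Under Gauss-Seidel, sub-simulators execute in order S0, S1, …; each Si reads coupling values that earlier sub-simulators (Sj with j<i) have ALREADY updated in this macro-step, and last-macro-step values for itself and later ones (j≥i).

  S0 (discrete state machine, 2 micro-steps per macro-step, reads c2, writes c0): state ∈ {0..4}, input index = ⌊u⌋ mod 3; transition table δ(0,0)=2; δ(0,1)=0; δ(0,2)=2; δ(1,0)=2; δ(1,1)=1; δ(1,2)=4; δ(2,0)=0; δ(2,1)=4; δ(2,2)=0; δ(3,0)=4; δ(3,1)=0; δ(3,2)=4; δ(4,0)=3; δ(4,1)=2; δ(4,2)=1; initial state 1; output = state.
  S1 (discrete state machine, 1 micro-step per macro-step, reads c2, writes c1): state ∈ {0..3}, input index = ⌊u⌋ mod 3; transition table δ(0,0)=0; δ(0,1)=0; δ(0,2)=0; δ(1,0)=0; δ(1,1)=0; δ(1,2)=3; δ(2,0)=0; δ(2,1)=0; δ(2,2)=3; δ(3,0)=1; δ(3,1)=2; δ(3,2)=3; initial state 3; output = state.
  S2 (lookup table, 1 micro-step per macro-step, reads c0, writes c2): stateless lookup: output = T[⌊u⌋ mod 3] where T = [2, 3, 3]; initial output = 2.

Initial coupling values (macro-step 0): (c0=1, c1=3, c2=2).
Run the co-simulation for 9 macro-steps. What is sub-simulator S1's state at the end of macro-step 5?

macro 1: S0 reads c2=2 → after 2×micro: 1; S1 reads c2=2 → after 1×micro: 3; S2 reads c0=1 → after 1×micro: 3 ⇒ (c0=1, c1=3, c2=3)
macro 2: S0 reads c2=3 → after 2×micro: 0; S1 reads c2=3 → after 1×micro: 1; S2 reads c0=0 → after 1×micro: 2 ⇒ (c0=0, c1=1, c2=2)
macro 3: S0 reads c2=2 → after 2×micro: 0; S1 reads c2=2 → after 1×micro: 3; S2 reads c0=0 → after 1×micro: 2 ⇒ (c0=0, c1=3, c2=2)
macro 4: S0 reads c2=2 → after 2×micro: 0; S1 reads c2=2 → after 1×micro: 3; S2 reads c0=0 → after 1×micro: 2 ⇒ (c0=0, c1=3, c2=2)
macro 5: S0 reads c2=2 → after 2×micro: 0; S1 reads c2=2 → after 1×micro: 3; S2 reads c0=0 → after 1×micro: 2 ⇒ (c0=0, c1=3, c2=2)
macro 6: S0 reads c2=2 → after 2×micro: 0; S1 reads c2=2 → after 1×micro: 3; S2 reads c0=0 → after 1×micro: 2 ⇒ (c0=0, c1=3, c2=2)
macro 7: S0 reads c2=2 → after 2×micro: 0; S1 reads c2=2 → after 1×micro: 3; S2 reads c0=0 → after 1×micro: 2 ⇒ (c0=0, c1=3, c2=2)
macro 8: S0 reads c2=2 → after 2×micro: 0; S1 reads c2=2 → after 1×micro: 3; S2 reads c0=0 → after 1×micro: 2 ⇒ (c0=0, c1=3, c2=2)
macro 9: S0 reads c2=2 → after 2×micro: 0; S1 reads c2=2 → after 1×micro: 3; S2 reads c0=0 → after 1×micro: 2 ⇒ (c0=0, c1=3, c2=2)

S1 state at macro-step 5 = 3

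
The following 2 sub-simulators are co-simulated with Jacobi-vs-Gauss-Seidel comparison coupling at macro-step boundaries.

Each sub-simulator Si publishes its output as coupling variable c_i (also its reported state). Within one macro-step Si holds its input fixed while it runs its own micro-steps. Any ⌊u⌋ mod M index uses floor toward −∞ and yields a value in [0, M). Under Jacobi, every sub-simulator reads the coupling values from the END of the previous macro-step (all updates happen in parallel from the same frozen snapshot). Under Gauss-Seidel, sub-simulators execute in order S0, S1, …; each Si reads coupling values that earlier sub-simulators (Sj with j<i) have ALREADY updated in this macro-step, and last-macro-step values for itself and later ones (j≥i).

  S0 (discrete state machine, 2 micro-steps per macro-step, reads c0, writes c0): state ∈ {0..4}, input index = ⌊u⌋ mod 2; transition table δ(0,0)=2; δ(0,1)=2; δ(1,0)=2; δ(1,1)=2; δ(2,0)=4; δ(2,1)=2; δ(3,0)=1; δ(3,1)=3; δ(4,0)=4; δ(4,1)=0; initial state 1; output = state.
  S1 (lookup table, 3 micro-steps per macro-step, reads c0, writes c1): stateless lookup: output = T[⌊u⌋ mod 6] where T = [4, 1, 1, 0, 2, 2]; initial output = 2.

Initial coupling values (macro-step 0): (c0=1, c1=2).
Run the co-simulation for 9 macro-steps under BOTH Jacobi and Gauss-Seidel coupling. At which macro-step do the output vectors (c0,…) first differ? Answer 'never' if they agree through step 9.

[Jacobi] macro 1: S0 reads c0=1 → after 2×micro: 2; S1 reads c0=1 → after 3×micro: 1 ⇒ (c0=2, c1=1)
[Jacobi] macro 2: S0 reads c0=2 → after 2×micro: 4; S1 reads c0=2 → after 3×micro: 1 ⇒ (c0=4, c1=1)
[Jacobi] macro 3: S0 reads c0=4 → after 2×micro: 4; S1 reads c0=4 → after 3×micro: 2 ⇒ (c0=4, c1=2)
[Jacobi] macro 4: S0 reads c0=4 → after 2×micro: 4; S1 reads c0=4 → after 3×micro: 2 ⇒ (c0=4, c1=2)
[Jacobi] macro 5: S0 reads c0=4 → after 2×micro: 4; S1 reads c0=4 → after 3×micro: 2 ⇒ (c0=4, c1=2)
[Jacobi] macro 6: S0 reads c0=4 → after 2×micro: 4; S1 reads c0=4 → after 3×micro: 2 ⇒ (c0=4, c1=2)
[Jacobi] macro 7: S0 reads c0=4 → after 2×micro: 4; S1 reads c0=4 → after 3×micro: 2 ⇒ (c0=4, c1=2)
[Jacobi] macro 8: S0 reads c0=4 → after 2×micro: 4; S1 reads c0=4 → after 3×micro: 2 ⇒ (c0=4, c1=2)
[Jacobi] macro 9: S0 reads c0=4 → after 2×micro: 4; S1 reads c0=4 → after 3×micro: 2 ⇒ (c0=4, c1=2)
[Gauss-Seidel] macro 1: S0 reads c0=1 → after 2×micro: 2; S1 reads c0=2 → after 3×micro: 1 ⇒ (c0=2, c1=1)
[Gauss-Seidel] macro 2: S0 reads c0=2 → after 2×micro: 4; S1 reads c0=4 → after 3×micro: 2 ⇒ (c0=4, c1=2)
[Gauss-Seidel] macro 3: S0 reads c0=4 → after 2×micro: 4; S1 reads c0=4 → after 3×micro: 2 ⇒ (c0=4, c1=2)
[Gauss-Seidel] macro 4: S0 reads c0=4 → after 2×micro: 4; S1 reads c0=4 → after 3×micro: 2 ⇒ (c0=4, c1=2)
[Gauss-Seidel] macro 5: S0 reads c0=4 → after 2×micro: 4; S1 reads c0=4 → after 3×micro: 2 ⇒ (c0=4, c1=2)
[Gauss-Seidel] macro 6: S0 reads c0=4 → after 2×micro: 4; S1 reads c0=4 → after 3×micro: 2 ⇒ (c0=4, c1=2)
[Gauss-Seidel] macro 7: S0 reads c0=4 → after 2×micro: 4; S1 reads c0=4 → after 3×micro: 2 ⇒ (c0=4, c1=2)
[Gauss-Seidel] macro 8: S0 reads c0=4 → after 2×micro: 4; S1 reads c0=4 → after 3×micro: 2 ⇒ (c0=4, c1=2)
[Gauss-Seidel] macro 9: S0 reads c0=4 → after 2×micro: 4; S1 reads c0=4 → after 3×micro: 2 ⇒ (c0=4, c1=2)

first divergence at macro-step: 2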